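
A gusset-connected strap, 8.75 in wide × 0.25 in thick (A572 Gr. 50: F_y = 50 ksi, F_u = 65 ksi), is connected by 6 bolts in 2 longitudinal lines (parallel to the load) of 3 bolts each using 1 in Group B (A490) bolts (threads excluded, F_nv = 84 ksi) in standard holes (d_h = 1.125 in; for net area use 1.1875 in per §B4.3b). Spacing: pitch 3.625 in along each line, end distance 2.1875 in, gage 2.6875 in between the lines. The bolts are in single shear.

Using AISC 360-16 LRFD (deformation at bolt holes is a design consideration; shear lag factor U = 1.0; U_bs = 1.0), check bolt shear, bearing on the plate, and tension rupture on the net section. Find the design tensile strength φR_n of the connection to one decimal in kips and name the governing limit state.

77.7 kips (net-section rupture governs)

Bolt shear: A_b = π(1)²/4 = 0.7854 in². φR_n = 0.75 × 84 × 0.7854 × 6 × 1 = 296.9 kips.
Bearing (0.25 in plate, F_u = 65 ksi): end bolts L_c = 2.1875 − 1.125/2 = 1.625, R_n = min(1.2×1.625×0.25×65, 2.4×1×0.25×65) = 31.688 kips/bolt; interior L_c = 3.625 − 1.125 = 2.5, R_n = 39 kips/bolt. φR_n = 0.75 × (2×31.688 + 4×39) = 164.5 kips.
Tension rupture (net): A_n = (8.75 − 2×1.1875)×0.25 = 1.5938 in² (U = 1.0, A_e = A_n). φR_n = 0.75 × 65 × 1.5938 = 77.7 kips.
Governing: min(296.9, 164.5, 77.7) = 77.7 kips → net-section rupture.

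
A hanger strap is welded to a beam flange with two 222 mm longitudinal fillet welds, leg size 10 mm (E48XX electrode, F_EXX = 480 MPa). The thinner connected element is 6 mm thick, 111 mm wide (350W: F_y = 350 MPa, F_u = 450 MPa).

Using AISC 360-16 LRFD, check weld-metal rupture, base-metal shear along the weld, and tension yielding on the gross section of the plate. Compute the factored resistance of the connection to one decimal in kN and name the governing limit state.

Weld metal: throat = 0.707×10 = 7.07 mm, L = 2×222 = 444 mm. φR_n = 0.75 × 0.6 × 480 × 7.07 × 444 = 678.0 kN.
Base metal shear (6 mm plate): yield φR_n = 1.0×0.6×350×6×444 = 559.4 kN; rupture φR_n = 0.75×0.6×450×6×444 = 539.5 kN; take 539.5 kN (rupture).
Tension yield (gross): A_g = 111×6 = 666 mm². φR_n = 0.90 × 350 × 666 = 209.8 kN.
Governing: min(678.0, 539.5, 209.8) = 209.8 kN → gross-section yield.

209.8 kN (gross-section yield governs)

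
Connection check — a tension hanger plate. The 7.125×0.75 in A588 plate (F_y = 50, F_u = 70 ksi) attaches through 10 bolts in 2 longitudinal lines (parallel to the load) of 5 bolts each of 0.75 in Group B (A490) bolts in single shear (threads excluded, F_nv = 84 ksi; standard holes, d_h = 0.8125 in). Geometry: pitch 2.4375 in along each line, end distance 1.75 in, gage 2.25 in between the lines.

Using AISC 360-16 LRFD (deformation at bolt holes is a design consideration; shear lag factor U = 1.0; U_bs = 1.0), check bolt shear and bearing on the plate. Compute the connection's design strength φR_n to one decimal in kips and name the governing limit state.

Bolt shear: A_b = π(0.75)²/4 = 0.44179 in². φR_n = 0.75 × 84 × 0.44179 × 10 × 1 = 278.3 kips.
Bearing (0.75 in plate, F_u = 70 ksi): end bolts L_c = 1.75 − 0.8125/2 = 1.34375, R_n = min(1.2×1.34375×0.75×70, 2.4×0.75×0.75×70) = 84.656 kips/bolt; interior L_c = 2.4375 − 0.8125 = 1.625, R_n = 94.5 kips/bolt. φR_n = 0.75 × (2×84.656 + 8×94.5) = 694.0 kips.
Governing: min(278.3, 694.0) = 278.3 kips → bolt shear.

278.3 kips (bolt shear governs)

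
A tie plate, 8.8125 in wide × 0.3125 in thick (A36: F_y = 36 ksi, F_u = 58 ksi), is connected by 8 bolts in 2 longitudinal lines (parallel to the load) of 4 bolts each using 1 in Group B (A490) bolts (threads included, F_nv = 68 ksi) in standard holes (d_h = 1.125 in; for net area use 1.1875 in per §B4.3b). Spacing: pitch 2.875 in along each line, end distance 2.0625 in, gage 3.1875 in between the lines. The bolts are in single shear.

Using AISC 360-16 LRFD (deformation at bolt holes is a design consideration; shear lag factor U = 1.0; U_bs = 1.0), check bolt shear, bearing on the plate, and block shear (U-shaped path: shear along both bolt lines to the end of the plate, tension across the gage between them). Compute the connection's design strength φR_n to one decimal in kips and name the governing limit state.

133.7 kips (block shear governs)

Bolt shear: A_b = π(1)²/4 = 0.7854 in². φR_n = 0.75 × 68 × 0.7854 × 8 × 1 = 320.4 kips.
Bearing (0.3125 in plate, F_u = 58 ksi): end bolts L_c = 2.0625 − 1.125/2 = 1.5, R_n = min(1.2×1.5×0.3125×58, 2.4×1×0.3125×58) = 32.625 kips/bolt; interior L_c = 2.875 − 1.125 = 1.75, R_n = 38.063 kips/bolt. φR_n = 0.75 × (2×32.625 + 6×38.063) = 220.2 kips.
Block shear: shear path 2×[2.0625+3×2.875] = 2×10.6875 in, A_gv = 6.6797, A_nv = 2×(10.6875 − 3.5×1.1875)×0.3125 = 4.082 in²; tension across gage: (3.1875 − 1×1.1875)×0.3125 = 0.625 in². R_n = min(0.6×58×4.082, 0.6×36×6.6797) + 1.0×58×0.625 = min(142.05, 144.28) + 36.25 = 178.3 kips. φR_n = 0.75 × 178.3 = 133.7 kips.
Governing: min(320.4, 220.2, 133.7) = 133.7 kips → block shear.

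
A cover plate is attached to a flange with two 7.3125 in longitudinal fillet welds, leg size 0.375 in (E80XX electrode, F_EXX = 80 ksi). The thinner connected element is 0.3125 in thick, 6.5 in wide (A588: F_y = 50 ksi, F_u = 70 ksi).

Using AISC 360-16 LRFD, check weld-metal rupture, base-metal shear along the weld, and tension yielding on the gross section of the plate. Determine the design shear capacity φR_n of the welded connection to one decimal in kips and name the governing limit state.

91.4 kips (gross-section yield governs)

Weld metal: throat = 0.707×0.375 = 0.26513 in, L = 2×7.3125 = 14.625 in. φR_n = 0.75 × 0.6 × 80 × 0.26513 × 14.625 = 139.6 kips.
Base metal shear (0.3125 in plate): yield φR_n = 1.0×0.6×50×0.3125×14.625 = 137.1 kips; rupture φR_n = 0.75×0.6×70×0.3125×14.625 = 144.0 kips; take 137.1 kips (yield).
Tension yield (gross): A_g = 6.5×0.3125 = 2.0313 in². φR_n = 0.90 × 50 × 2.0313 = 91.4 kips.
Governing: min(139.6, 137.1, 91.4) = 91.4 kips → gross-section yield.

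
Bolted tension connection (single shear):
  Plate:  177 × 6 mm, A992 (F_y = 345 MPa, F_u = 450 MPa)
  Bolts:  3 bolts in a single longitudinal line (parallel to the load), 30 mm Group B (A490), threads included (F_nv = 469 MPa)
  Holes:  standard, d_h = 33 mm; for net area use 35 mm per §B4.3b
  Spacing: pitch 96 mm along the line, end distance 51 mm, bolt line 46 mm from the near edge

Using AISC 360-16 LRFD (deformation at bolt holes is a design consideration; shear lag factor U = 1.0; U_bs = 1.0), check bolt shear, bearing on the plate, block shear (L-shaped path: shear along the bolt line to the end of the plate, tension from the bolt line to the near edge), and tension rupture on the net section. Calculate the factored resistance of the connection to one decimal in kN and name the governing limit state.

Bolt shear: A_b = π(30)²/4 = 706.86 mm². φR_n = 0.75 × 469 × 706.86 × 3 × 1 = 745.9 kN.
Bearing (6 mm plate, F_u = 450 MPa): end bolts L_c = 51 − 33/2 = 34.5, R_n = min(1.2×34.5×6×450, 2.4×30×6×450) = 111.78 kN/bolt; interior L_c = 96 − 33 = 63, R_n = 194.4 kN/bolt. φR_n = 0.75 × (1×111.78 + 2×194.4) = 375.4 kN.
Block shear: shear path 1×[51+2×96] = 1×243 mm, A_gv = 1458, A_nv = 1×(243 − 2.5×35)×6 = 933 mm²; tension to near edge: (46 − 0.5×35)×6 = 171 mm². R_n = min(0.6×450×933, 0.6×345×1458) + 1.0×450×171 = min(251.91, 301.81) + 76.95 = 328.86 kN. φR_n = 0.75 × 328.86 = 246.6 kN.
Tension rupture (net): A_n = (177 − 1×35)×6 = 852 mm² (U = 1.0, A_e = A_n). φR_n = 0.75 × 450 × 852 = 287.6 kN.
Governing: min(745.9, 375.4, 246.6, 287.6) = 246.6 kN → block shear.

246.6 kN (block shear governs)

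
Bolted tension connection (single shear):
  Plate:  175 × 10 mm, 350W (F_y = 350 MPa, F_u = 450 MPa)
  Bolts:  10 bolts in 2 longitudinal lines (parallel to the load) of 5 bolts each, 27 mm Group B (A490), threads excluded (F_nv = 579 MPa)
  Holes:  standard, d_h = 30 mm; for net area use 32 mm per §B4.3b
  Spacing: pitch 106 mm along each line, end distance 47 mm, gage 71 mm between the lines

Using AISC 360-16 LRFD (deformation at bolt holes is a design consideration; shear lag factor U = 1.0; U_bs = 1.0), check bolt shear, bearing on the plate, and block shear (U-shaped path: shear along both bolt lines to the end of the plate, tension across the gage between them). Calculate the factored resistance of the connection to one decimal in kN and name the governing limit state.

Bolt shear: A_b = π(27)²/4 = 572.56 mm². φR_n = 0.75 × 579 × 572.56 × 10 × 1 = 2486.3 kN.
Bearing (10 mm plate, F_u = 450 MPa): end bolts L_c = 47 − 30/2 = 32, R_n = min(1.2×32×10×450, 2.4×27×10×450) = 172.8 kN/bolt; interior L_c = 106 − 30 = 76, R_n = 291.6 kN/bolt. φR_n = 0.75 × (2×172.8 + 8×291.6) = 2008.8 kN.
Block shear: shear path 2×[47+4×106] = 2×471 mm, A_gv = 9420, A_nv = 2×(471 − 4.5×32)×10 = 6540 mm²; tension across gage: (71 − 1×32)×10 = 390 mm². R_n = min(0.6×450×6540, 0.6×350×9420) + 1.0×450×390 = min(1765.8, 1978.2) + 175.5 = 1941.3 kN. φR_n = 0.75 × 1941.3 = 1456.0 kN.
Governing: min(2486.3, 2008.8, 1456.0) = 1456.0 kN → block shear.

1456.0 kN (block shear governs)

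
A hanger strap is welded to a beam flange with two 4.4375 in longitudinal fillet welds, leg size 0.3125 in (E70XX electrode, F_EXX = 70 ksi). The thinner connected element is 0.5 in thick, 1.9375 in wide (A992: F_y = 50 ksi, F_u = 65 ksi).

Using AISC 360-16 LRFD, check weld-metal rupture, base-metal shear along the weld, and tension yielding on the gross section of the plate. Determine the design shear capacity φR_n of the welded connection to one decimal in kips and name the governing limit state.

43.6 kips (gross-section yield governs)

Weld metal: throat = 0.707×0.3125 = 0.22094 in, L = 2×4.4375 = 8.875 in. φR_n = 0.75 × 0.6 × 70 × 0.22094 × 8.875 = 61.8 kips.
Base metal shear (0.5 in plate): yield φR_n = 1.0×0.6×50×0.5×8.875 = 133.1 kips; rupture φR_n = 0.75×0.6×65×0.5×8.875 = 129.8 kips; take 129.8 kips (rupture).
Tension yield (gross): A_g = 1.9375×0.5 = 0.96875 in². φR_n = 0.90 × 50 × 0.96875 = 43.6 kips.
Governing: min(61.8, 129.8, 43.6) = 43.6 kips → gross-section yield.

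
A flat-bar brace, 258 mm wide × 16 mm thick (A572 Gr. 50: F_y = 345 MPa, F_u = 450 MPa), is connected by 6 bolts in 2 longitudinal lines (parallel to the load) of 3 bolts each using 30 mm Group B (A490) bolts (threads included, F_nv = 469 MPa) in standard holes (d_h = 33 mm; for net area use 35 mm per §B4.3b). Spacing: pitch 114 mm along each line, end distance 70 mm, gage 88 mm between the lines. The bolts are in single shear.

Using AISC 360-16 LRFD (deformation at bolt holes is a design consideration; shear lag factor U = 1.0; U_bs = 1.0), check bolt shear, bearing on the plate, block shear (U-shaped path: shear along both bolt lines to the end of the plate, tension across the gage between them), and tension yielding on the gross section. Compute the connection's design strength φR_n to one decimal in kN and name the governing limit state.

1281.7 kN (gross-section yield governs)

Bolt shear: A_b = π(30)²/4 = 706.86 mm². φR_n = 0.75 × 469 × 706.86 × 6 × 1 = 1491.8 kN.
Bearing (16 mm plate, F_u = 450 MPa): end bolts L_c = 70 − 33/2 = 53.5, R_n = min(1.2×53.5×16×450, 2.4×30×16×450) = 462.24 kN/bolt; interior L_c = 114 − 33 = 81, R_n = 518.4 kN/bolt. φR_n = 0.75 × (2×462.24 + 4×518.4) = 2248.6 kN.
Block shear: shear path 2×[70+2×114] = 2×298 mm, A_gv = 9536, A_nv = 2×(298 − 2.5×35)×16 = 6736 mm²; tension across gage: (88 − 1×35)×16 = 848 mm². R_n = min(0.6×450×6736, 0.6×345×9536) + 1.0×450×848 = min(1818.7, 1974) + 381.6 = 2200.3 kN. φR_n = 0.75 × 2200.3 = 1650.2 kN.
Tension yield (gross): A_g = 258×16 = 4128 mm². φR_n = 0.90 × 345 × 4128 = 1281.7 kN.
Governing: min(1491.8, 2248.6, 1650.2, 1281.7) = 1281.7 kN → gross-section yield.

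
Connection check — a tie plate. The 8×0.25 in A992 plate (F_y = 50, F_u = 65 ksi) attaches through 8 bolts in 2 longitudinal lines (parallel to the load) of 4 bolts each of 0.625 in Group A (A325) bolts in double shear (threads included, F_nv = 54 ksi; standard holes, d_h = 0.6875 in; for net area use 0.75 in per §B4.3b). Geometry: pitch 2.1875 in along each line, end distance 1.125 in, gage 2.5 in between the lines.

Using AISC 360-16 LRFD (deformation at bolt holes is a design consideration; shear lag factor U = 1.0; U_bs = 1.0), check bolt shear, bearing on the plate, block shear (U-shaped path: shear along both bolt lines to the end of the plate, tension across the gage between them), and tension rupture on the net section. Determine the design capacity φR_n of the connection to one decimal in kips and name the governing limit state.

Bolt shear: A_b = π(0.625)²/4 = 0.3068 in². φR_n = 0.75 × 54 × 0.3068 × 8 × 2 = 198.8 kips.
Bearing (0.25 in plate, F_u = 65 ksi): end bolts L_c = 1.125 − 0.6875/2 = 0.78125, R_n = min(1.2×0.78125×0.25×65, 2.4×0.625×0.25×65) = 15.234 kips/bolt; interior L_c = 2.1875 − 0.6875 = 1.5, R_n = 24.375 kips/bolt. φR_n = 0.75 × (2×15.234 + 6×24.375) = 132.5 kips.
Block shear: shear path 2×[1.125+3×2.1875] = 2×7.6875 in, A_gv = 3.8438, A_nv = 2×(7.6875 − 3.5×0.75)×0.25 = 2.5313 in²; tension across gage: (2.5 − 1×0.75)×0.25 = 0.4375 in². R_n = min(0.6×65×2.5313, 0.6×50×3.8438) + 1.0×65×0.4375 = min(98.721, 115.31) + 28.438 = 127.16 kips. φR_n = 0.75 × 127.16 = 95.4 kips.
Tension rupture (net): A_n = (8 − 2×0.75)×0.25 = 1.625 in² (U = 1.0, A_e = A_n). φR_n = 0.75 × 65 × 1.625 = 79.2 kips.
Governing: min(198.8, 132.5, 95.4, 79.2) = 79.2 kips → net-section rupture.

79.2 kips (net-section rupture governs)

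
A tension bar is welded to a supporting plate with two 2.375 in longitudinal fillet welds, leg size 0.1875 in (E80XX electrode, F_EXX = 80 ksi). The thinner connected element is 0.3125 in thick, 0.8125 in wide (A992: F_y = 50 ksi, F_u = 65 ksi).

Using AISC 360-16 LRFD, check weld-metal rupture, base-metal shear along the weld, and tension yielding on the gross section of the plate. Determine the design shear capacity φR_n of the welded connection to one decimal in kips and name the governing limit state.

Weld metal: throat = 0.707×0.1875 = 0.13256 in, L = 2×2.375 = 4.75 in. φR_n = 0.75 × 0.6 × 80 × 0.13256 × 4.75 = 22.7 kips.
Base metal shear (0.3125 in plate): yield φR_n = 1.0×0.6×50×0.3125×4.75 = 44.5 kips; rupture φR_n = 0.75×0.6×65×0.3125×4.75 = 43.4 kips; take 43.4 kips (rupture).
Tension yield (gross): A_g = 0.8125×0.3125 = 0.25391 in². φR_n = 0.90 × 50 × 0.25391 = 11.4 kips.
Governing: min(22.7, 43.4, 11.4) = 11.4 kips → gross-section yield.

11.4 kips (gross-section yield governs)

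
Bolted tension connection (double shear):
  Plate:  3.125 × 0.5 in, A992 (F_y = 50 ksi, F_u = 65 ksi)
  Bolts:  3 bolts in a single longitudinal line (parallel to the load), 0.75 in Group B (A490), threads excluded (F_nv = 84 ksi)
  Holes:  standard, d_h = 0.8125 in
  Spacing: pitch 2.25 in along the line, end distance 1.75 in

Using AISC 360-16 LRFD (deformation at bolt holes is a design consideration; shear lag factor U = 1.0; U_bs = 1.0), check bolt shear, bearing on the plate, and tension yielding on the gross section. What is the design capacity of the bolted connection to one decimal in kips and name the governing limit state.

Bolt shear: A_b = π(0.75)²/4 = 0.44179 in². φR_n = 0.75 × 84 × 0.44179 × 3 × 2 = 167.0 kips.
Bearing (0.5 in plate, F_u = 65 ksi): end bolts L_c = 1.75 − 0.8125/2 = 1.34375, R_n = min(1.2×1.34375×0.5×65, 2.4×0.75×0.5×65) = 52.406 kips/bolt; interior L_c = 2.25 − 0.8125 = 1.4375, R_n = 56.063 kips/bolt. φR_n = 0.75 × (1×52.406 + 2×56.063) = 123.4 kips.
Tension yield (gross): A_g = 3.125×0.5 = 1.5625 in². φR_n = 0.90 × 50 × 1.5625 = 70.3 kips.
Governing: min(167.0, 123.4, 70.3) = 70.3 kips → gross-section yield.

70.3 kips (gross-section yield governs)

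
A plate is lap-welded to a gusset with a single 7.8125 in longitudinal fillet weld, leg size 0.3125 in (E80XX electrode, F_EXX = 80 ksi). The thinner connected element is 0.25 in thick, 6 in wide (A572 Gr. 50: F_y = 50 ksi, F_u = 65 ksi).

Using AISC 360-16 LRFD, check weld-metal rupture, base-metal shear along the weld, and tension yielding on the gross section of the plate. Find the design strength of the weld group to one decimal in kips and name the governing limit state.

Weld metal: throat = 0.707×0.3125 = 0.22094 in, L = 7.8125 in. φR_n = 0.75 × 0.6 × 80 × 0.22094 × 7.8125 = 62.1 kips.
Base metal shear (0.25 in plate): yield φR_n = 1.0×0.6×50×0.25×7.8125 = 58.6 kips; rupture φR_n = 0.75×0.6×65×0.25×7.8125 = 57.1 kips; take 57.1 kips (rupture).
Tension yield (gross): A_g = 6×0.25 = 1.5 in². φR_n = 0.90 × 50 × 1.5 = 67.5 kips.
Governing: min(62.1, 57.1, 67.5) = 57.1 kips → base-metal shear.

57.1 kips (base-metal shear governs)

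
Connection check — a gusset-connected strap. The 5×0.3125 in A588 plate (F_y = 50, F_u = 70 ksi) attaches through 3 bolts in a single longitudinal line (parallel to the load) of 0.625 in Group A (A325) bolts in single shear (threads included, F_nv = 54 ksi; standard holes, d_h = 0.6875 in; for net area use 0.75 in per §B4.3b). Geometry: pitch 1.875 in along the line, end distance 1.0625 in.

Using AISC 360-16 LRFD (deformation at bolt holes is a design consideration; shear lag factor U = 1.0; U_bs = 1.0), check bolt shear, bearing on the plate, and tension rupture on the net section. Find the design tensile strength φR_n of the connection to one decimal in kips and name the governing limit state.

37.3 kips (bolt shear governs)

Bolt shear: A_b = π(0.625)²/4 = 0.3068 in². φR_n = 0.75 × 54 × 0.3068 × 3 × 1 = 37.3 kips.
Bearing (0.3125 in plate, F_u = 70 ksi): end bolts L_c = 1.0625 − 0.6875/2 = 0.71875, R_n = min(1.2×0.71875×0.3125×70, 2.4×0.625×0.3125×70) = 18.867 kips/bolt; interior L_c = 1.875 − 0.6875 = 1.1875, R_n = 31.172 kips/bolt. φR_n = 0.75 × (1×18.867 + 2×31.172) = 60.9 kips.
Tension rupture (net): A_n = (5 − 1×0.75)×0.3125 = 1.3281 in² (U = 1.0, A_e = A_n). φR_n = 0.75 × 70 × 1.3281 = 69.7 kips.
Governing: min(37.3, 60.9, 69.7) = 37.3 kips → bolt shear.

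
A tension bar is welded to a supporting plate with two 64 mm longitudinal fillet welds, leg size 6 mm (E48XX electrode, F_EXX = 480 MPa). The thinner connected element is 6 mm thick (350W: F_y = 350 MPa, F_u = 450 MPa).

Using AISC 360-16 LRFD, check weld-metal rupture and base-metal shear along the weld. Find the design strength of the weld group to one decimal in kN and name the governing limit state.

117.3 kN (weld metal governs)

Weld metal: throat = 0.707×6 = 4.242 mm, L = 2×64 = 128 mm. φR_n = 0.75 × 0.6 × 480 × 4.242 × 128 = 117.3 kN.
Base metal shear (6 mm plate): yield φR_n = 1.0×0.6×350×6×128 = 161.3 kN; rupture φR_n = 0.75×0.6×450×6×128 = 155.5 kN; take 155.5 kN (rupture).
Governing: min(117.3, 155.5) = 117.3 kN → weld metal.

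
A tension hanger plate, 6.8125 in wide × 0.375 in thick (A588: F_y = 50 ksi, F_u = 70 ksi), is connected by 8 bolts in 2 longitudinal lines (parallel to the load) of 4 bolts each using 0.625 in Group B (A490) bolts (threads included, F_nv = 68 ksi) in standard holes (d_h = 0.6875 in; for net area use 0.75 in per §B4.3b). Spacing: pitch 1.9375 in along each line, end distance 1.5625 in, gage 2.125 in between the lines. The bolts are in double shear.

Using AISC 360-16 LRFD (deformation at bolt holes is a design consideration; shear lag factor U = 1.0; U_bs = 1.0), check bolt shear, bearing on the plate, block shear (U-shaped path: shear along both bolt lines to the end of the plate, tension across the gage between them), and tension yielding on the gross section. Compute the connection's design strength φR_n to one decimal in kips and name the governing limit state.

115.0 kips (gross-section yield governs)

Bolt shear: A_b = π(0.625)²/4 = 0.3068 in². φR_n = 0.75 × 68 × 0.3068 × 8 × 2 = 250.3 kips.
Bearing (0.375 in plate, F_u = 70 ksi): end bolts L_c = 1.5625 − 0.6875/2 = 1.21875, R_n = min(1.2×1.21875×0.375×70, 2.4×0.625×0.375×70) = 38.391 kips/bolt; interior L_c = 1.9375 − 0.6875 = 1.25, R_n = 39.375 kips/bolt. φR_n = 0.75 × (2×38.391 + 6×39.375) = 234.8 kips.
Block shear: shear path 2×[1.5625+3×1.9375] = 2×7.375 in, A_gv = 5.5313, A_nv = 2×(7.375 − 3.5×0.75)×0.375 = 3.5625 in²; tension across gage: (2.125 − 1×0.75)×0.375 = 0.51563 in². R_n = min(0.6×70×3.5625, 0.6×50×5.5313) + 1.0×70×0.51563 = min(149.63, 165.94) + 36.094 = 185.72 kips. φR_n = 0.75 × 185.72 = 139.3 kips.
Tension yield (gross): A_g = 6.8125×0.375 = 2.5547 in². φR_n = 0.90 × 50 × 2.5547 = 115.0 kips.
Governing: min(250.3, 234.8, 139.3, 115.0) = 115.0 kips → gross-section yield.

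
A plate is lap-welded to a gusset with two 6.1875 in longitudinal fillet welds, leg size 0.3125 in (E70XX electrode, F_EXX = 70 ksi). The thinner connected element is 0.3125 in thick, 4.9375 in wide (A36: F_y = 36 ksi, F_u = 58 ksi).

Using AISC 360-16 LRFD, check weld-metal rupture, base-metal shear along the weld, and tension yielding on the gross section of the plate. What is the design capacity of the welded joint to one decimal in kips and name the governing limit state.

50.0 kips (gross-section yield governs)

Weld metal: throat = 0.707×0.3125 = 0.22094 in, L = 2×6.1875 = 12.375 in. φR_n = 0.75 × 0.6 × 70 × 0.22094 × 12.375 = 86.1 kips.
Base metal shear (0.3125 in plate): yield φR_n = 1.0×0.6×36×0.3125×12.375 = 83.5 kips; rupture φR_n = 0.75×0.6×58×0.3125×12.375 = 100.9 kips; take 83.5 kips (yield).
Tension yield (gross): A_g = 4.9375×0.3125 = 1.543 in². φR_n = 0.90 × 36 × 1.543 = 50.0 kips.
Governing: min(86.1, 83.5, 50.0) = 50.0 kips → gross-section yield.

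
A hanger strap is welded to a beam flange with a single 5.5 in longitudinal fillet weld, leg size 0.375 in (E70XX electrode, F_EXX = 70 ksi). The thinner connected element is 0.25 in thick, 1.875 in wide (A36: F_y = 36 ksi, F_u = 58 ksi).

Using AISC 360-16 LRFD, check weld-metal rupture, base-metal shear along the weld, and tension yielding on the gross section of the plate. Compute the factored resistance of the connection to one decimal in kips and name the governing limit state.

Weld metal: throat = 0.707×0.375 = 0.26513 in, L = 5.5 in. φR_n = 0.75 × 0.6 × 70 × 0.26513 × 5.5 = 45.9 kips.
Base metal shear (0.25 in plate): yield φR_n = 1.0×0.6×36×0.25×5.5 = 29.7 kips; rupture φR_n = 0.75×0.6×58×0.25×5.5 = 35.9 kips; take 29.7 kips (yield).
Tension yield (gross): A_g = 1.875×0.25 = 0.46875 in². φR_n = 0.90 × 36 × 0.46875 = 15.2 kips.
Governing: min(45.9, 29.7, 15.2) = 15.2 kips → gross-section yield.

15.2 kips (gross-section yield governs)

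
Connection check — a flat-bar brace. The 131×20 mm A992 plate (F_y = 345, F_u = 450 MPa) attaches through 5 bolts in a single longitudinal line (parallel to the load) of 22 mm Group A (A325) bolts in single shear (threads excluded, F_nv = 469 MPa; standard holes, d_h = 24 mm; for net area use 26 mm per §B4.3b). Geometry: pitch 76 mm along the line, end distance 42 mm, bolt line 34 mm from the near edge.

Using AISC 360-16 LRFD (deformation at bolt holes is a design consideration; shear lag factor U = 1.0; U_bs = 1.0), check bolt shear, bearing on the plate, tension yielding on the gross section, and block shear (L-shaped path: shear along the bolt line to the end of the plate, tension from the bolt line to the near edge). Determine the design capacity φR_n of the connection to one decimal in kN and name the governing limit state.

668.6 kN (bolt shear governs)

Bolt shear: A_b = π(22)²/4 = 380.13 mm². φR_n = 0.75 × 469 × 380.13 × 5 × 1 = 668.6 kN.
Bearing (20 mm plate, F_u = 450 MPa): end bolts L_c = 42 − 24/2 = 30, R_n = min(1.2×30×20×450, 2.4×22×20×450) = 324 kN/bolt; interior L_c = 76 − 24 = 52, R_n = 475.2 kN/bolt. φR_n = 0.75 × (1×324 + 4×475.2) = 1668.6 kN.
Tension yield (gross): A_g = 131×20 = 2620 mm². φR_n = 0.90 × 345 × 2620 = 813.5 kN.
Block shear: shear path 1×[42+4×76] = 1×346 mm, A_gv = 6920, A_nv = 1×(346 − 4.5×26)×20 = 4580 mm²; tension to near edge: (34 − 0.5×26)×20 = 420 mm². R_n = min(0.6×450×4580, 0.6×345×6920) + 1.0×450×420 = min(1236.6, 1432.4) + 189 = 1425.6 kN. φR_n = 0.75 × 1425.6 = 1069.2 kN.
Governing: min(668.6, 1668.6, 813.5, 1069.2) = 668.6 kN → bolt shear.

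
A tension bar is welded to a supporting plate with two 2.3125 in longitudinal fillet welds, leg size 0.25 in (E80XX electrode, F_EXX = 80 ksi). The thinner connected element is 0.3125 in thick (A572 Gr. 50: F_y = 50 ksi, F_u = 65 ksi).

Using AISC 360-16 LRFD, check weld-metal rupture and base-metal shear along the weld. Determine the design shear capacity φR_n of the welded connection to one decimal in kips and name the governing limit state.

Weld metal: throat = 0.707×0.25 = 0.17675 in, L = 2×2.3125 = 4.625 in. φR_n = 0.75 × 0.6 × 80 × 0.17675 × 4.625 = 29.4 kips.
Base metal shear (0.3125 in plate): yield φR_n = 1.0×0.6×50×0.3125×4.625 = 43.4 kips; rupture φR_n = 0.75×0.6×65×0.3125×4.625 = 42.3 kips; take 42.3 kips (rupture).
Governing: min(29.4, 42.3) = 29.4 kips → weld metal.

29.4 kips (weld metal governs)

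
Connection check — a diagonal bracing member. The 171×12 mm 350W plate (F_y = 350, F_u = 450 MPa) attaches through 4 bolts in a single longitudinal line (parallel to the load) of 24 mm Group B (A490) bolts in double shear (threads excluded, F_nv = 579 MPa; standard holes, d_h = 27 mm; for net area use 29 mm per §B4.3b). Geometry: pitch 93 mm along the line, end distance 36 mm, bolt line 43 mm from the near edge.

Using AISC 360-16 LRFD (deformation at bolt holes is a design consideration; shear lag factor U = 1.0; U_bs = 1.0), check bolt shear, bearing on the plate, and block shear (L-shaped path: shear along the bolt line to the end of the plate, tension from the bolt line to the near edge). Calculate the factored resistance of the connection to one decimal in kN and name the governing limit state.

634.2 kN (block shear governs)

Bolt shear: A_b = π(24)²/4 = 452.39 mm². φR_n = 0.75 × 579 × 452.39 × 4 × 2 = 1571.6 kN.
Bearing (12 mm plate, F_u = 450 MPa): end bolts L_c = 36 − 27/2 = 22.5, R_n = min(1.2×22.5×12×450, 2.4×24×12×450) = 145.8 kN/bolt; interior L_c = 93 − 27 = 66, R_n = 311.04 kN/bolt. φR_n = 0.75 × (1×145.8 + 3×311.04) = 809.2 kN.
Block shear: shear path 1×[36+3×93] = 1×315 mm, A_gv = 3780, A_nv = 1×(315 − 3.5×29)×12 = 2562 mm²; tension to near edge: (43 − 0.5×29)×12 = 342 mm². R_n = min(0.6×450×2562, 0.6×350×3780) + 1.0×450×342 = min(691.74, 793.8) + 153.9 = 845.64 kN. φR_n = 0.75 × 845.64 = 634.2 kN.
Governing: min(1571.6, 809.2, 634.2) = 634.2 kN → block shear.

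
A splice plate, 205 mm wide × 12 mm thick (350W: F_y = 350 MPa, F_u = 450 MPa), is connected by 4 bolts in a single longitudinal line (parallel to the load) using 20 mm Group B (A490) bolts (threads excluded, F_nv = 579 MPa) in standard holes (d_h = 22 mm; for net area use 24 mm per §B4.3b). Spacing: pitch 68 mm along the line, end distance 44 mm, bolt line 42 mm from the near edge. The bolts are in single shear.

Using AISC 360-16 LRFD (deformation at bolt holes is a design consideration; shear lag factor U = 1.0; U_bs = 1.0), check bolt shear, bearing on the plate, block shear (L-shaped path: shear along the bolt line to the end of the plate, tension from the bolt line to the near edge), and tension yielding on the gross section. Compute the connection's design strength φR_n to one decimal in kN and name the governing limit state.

Bolt shear: A_b = π(20)²/4 = 314.16 mm². φR_n = 0.75 × 579 × 314.16 × 4 × 1 = 545.7 kN.
Bearing (12 mm plate, F_u = 450 MPa): end bolts L_c = 44 − 22/2 = 33, R_n = min(1.2×33×12×450, 2.4×20×12×450) = 213.84 kN/bolt; interior L_c = 68 − 22 = 46, R_n = 259.2 kN/bolt. φR_n = 0.75 × (1×213.84 + 3×259.2) = 743.6 kN.
Block shear: shear path 1×[44+3×68] = 1×248 mm, A_gv = 2976, A_nv = 1×(248 − 3.5×24)×12 = 1968 mm²; tension to near edge: (42 − 0.5×24)×12 = 360 mm². R_n = min(0.6×450×1968, 0.6×350×2976) + 1.0×450×360 = min(531.36, 624.96) + 162 = 693.36 kN. φR_n = 0.75 × 693.36 = 520.0 kN.
Tension yield (gross): A_g = 205×12 = 2460 mm². φR_n = 0.90 × 350 × 2460 = 774.9 kN.
Governing: min(545.7, 743.6, 520.0, 774.9) = 520.0 kN → block shear.

520.0 kN (block shear governs)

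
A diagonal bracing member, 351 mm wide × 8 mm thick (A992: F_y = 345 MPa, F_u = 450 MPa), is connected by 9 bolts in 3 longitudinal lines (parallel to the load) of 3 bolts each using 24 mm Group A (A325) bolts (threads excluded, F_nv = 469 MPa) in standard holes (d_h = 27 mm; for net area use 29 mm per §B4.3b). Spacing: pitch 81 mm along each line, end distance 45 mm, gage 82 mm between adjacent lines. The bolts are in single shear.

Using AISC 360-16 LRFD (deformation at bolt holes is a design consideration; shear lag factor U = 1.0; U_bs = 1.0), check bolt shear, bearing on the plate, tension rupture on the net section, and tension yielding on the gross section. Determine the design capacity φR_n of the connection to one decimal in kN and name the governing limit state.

Bolt shear: A_b = π(24)²/4 = 452.39 mm². φR_n = 0.75 × 469 × 452.39 × 9 × 1 = 1432.2 kN.
Bearing (8 mm plate, F_u = 450 MPa): end bolts L_c = 45 − 27/2 = 31.5, R_n = min(1.2×31.5×8×450, 2.4×24×8×450) = 136.08 kN/bolt; interior L_c = 81 − 27 = 54, R_n = 207.36 kN/bolt. φR_n = 0.75 × (3×136.08 + 6×207.36) = 1239.3 kN.
Tension rupture (net): A_n = (351 − 3×29)×8 = 2112 mm² (U = 1.0, A_e = A_n). φR_n = 0.75 × 450 × 2112 = 712.8 kN.
Tension yield (gross): A_g = 351×8 = 2808 mm². φR_n = 0.90 × 345 × 2808 = 871.9 kN.
Governing: min(1432.2, 1239.3, 712.8, 871.9) = 712.8 kN → net-section rupture.

712.8 kN (net-section rupture governs)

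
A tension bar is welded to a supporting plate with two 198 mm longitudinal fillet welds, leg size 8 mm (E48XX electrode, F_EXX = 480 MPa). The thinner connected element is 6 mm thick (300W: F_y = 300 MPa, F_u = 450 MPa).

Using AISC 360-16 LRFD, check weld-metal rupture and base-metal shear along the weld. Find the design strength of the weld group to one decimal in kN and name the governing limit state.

427.7 kN (base-metal shear governs)

Weld metal: throat = 0.707×8 = 5.656 mm, L = 2×198 = 396 mm. φR_n = 0.75 × 0.6 × 480 × 5.656 × 396 = 483.8 kN.
Base metal shear (6 mm plate): yield φR_n = 1.0×0.6×300×6×396 = 427.7 kN; rupture φR_n = 0.75×0.6×450×6×396 = 481.1 kN; take 427.7 kN (yield).
Governing: min(483.8, 427.7) = 427.7 kN → base-metal shear.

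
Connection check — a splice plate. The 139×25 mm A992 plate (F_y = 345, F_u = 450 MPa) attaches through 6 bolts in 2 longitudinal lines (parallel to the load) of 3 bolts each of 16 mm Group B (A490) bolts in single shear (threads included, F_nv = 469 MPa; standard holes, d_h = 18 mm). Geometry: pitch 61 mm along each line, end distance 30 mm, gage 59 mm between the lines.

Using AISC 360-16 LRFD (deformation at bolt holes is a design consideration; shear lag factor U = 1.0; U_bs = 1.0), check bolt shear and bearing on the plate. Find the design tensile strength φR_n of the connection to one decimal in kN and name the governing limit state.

Bolt shear: A_b = π(16)²/4 = 201.06 mm². φR_n = 0.75 × 469 × 201.06 × 6 × 1 = 424.3 kN.
Bearing (25 mm plate, F_u = 450 MPa): end bolts L_c = 30 − 18/2 = 21, R_n = min(1.2×21×25×450, 2.4×16×25×450) = 283.5 kN/bolt; interior L_c = 61 − 18 = 43, R_n = 432 kN/bolt. φR_n = 0.75 × (2×283.5 + 4×432) = 1721.3 kN.
Governing: min(424.3, 1721.3) = 424.3 kN → bolt shear.

424.3 kN (bolt shear governs)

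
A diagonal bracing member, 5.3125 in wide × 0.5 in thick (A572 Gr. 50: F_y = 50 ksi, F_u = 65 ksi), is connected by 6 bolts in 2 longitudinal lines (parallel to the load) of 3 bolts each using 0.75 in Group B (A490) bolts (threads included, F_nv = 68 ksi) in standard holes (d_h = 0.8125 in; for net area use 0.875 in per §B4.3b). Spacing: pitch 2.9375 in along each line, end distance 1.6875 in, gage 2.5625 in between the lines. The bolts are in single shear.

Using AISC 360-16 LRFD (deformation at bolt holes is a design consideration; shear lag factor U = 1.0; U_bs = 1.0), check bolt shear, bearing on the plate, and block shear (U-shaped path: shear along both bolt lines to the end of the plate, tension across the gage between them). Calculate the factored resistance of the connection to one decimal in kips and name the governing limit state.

135.2 kips (bolt shear governs)

Bolt shear: A_b = π(0.75)²/4 = 0.44179 in². φR_n = 0.75 × 68 × 0.44179 × 6 × 1 = 135.2 kips.
Bearing (0.5 in plate, F_u = 65 ksi): end bolts L_c = 1.6875 − 0.8125/2 = 1.28125, R_n = min(1.2×1.28125×0.5×65, 2.4×0.75×0.5×65) = 49.969 kips/bolt; interior L_c = 2.9375 − 0.8125 = 2.125, R_n = 58.5 kips/bolt. φR_n = 0.75 × (2×49.969 + 4×58.5) = 250.5 kips.
Block shear: shear path 2×[1.6875+2×2.9375] = 2×7.5625 in, A_gv = 7.5625, A_nv = 2×(7.5625 − 2.5×0.875)×0.5 = 5.375 in²; tension across gage: (2.5625 − 1×0.875)×0.5 = 0.84375 in². R_n = min(0.6×65×5.375, 0.6×50×7.5625) + 1.0×65×0.84375 = min(209.63, 226.88) + 54.844 = 264.47 kips. φR_n = 0.75 × 264.47 = 198.4 kips.
Governing: min(135.2, 250.5, 198.4) = 135.2 kips → bolt shear.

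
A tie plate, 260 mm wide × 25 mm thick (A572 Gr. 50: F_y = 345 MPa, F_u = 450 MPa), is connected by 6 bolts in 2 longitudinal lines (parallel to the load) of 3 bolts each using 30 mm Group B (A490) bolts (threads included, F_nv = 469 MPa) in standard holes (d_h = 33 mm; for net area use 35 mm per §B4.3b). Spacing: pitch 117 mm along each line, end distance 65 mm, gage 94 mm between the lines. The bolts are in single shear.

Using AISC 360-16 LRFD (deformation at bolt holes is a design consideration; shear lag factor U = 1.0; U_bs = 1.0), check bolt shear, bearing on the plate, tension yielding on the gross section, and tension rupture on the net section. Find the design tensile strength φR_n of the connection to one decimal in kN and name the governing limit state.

Bolt shear: A_b = π(30)²/4 = 706.86 mm². φR_n = 0.75 × 469 × 706.86 × 6 × 1 = 1491.8 kN.
Bearing (25 mm plate, F_u = 450 MPa): end bolts L_c = 65 − 33/2 = 48.5, R_n = min(1.2×48.5×25×450, 2.4×30×25×450) = 654.75 kN/bolt; interior L_c = 117 − 33 = 84, R_n = 810 kN/bolt. φR_n = 0.75 × (2×654.75 + 4×810) = 3412.1 kN.
Tension yield (gross): A_g = 260×25 = 6500 mm². φR_n = 0.90 × 345 × 6500 = 2018.3 kN.
Tension rupture (net): A_n = (260 − 2×35)×25 = 4750 mm² (U = 1.0, A_e = A_n). φR_n = 0.75 × 450 × 4750 = 1603.1 kN.
Governing: min(1491.8, 3412.1, 2018.3, 1603.1) = 1491.8 kN → bolt shear.

1491.8 kN (bolt shear governs)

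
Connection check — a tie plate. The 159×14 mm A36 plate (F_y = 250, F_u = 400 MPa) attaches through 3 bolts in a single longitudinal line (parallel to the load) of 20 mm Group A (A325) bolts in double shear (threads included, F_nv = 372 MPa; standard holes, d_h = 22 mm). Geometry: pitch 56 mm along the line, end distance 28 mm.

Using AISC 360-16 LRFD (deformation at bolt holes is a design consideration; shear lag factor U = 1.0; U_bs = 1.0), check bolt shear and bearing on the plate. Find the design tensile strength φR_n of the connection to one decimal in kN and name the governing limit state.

428.4 kN (bearing governs)

Bolt shear: A_b = π(20)²/4 = 314.16 mm². φR_n = 0.75 × 372 × 314.16 × 3 × 2 = 525.9 kN.
Bearing (14 mm plate, F_u = 400 MPa): end bolts L_c = 28 − 22/2 = 17, R_n = min(1.2×17×14×400, 2.4×20×14×400) = 114.24 kN/bolt; interior L_c = 56 − 22 = 34, R_n = 228.48 kN/bolt. φR_n = 0.75 × (1×114.24 + 2×228.48) = 428.4 kN.
Governing: min(525.9, 428.4) = 428.4 kN → bearing.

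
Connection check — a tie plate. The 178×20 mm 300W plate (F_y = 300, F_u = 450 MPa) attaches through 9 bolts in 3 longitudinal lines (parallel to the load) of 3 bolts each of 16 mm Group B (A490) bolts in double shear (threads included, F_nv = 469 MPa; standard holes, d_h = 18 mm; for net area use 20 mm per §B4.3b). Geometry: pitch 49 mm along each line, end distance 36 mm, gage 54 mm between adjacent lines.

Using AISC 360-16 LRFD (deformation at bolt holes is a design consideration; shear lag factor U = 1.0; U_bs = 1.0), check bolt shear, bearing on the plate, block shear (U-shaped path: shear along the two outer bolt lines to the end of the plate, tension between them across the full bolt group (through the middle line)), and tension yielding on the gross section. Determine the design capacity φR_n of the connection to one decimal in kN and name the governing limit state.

961.2 kN (gross-section yield governs)

Bolt shear: A_b = π(16)²/4 = 201.06 mm². φR_n = 0.75 × 469 × 201.06 × 9 × 2 = 1273.0 kN.
Bearing (20 mm plate, F_u = 450 MPa): end bolts L_c = 36 − 18/2 = 27, R_n = min(1.2×27×20×450, 2.4×16×20×450) = 291.6 kN/bolt; interior L_c = 49 − 18 = 31, R_n = 334.8 kN/bolt. φR_n = 0.75 × (3×291.6 + 6×334.8) = 2162.7 kN.
Block shear: shear path 2×[36+2×49] = 2×134 mm, A_gv = 5360, A_nv = 2×(134 − 2.5×20)×20 = 3360 mm²; tension across gage: (108 − 2×20)×20 = 1360 mm². R_n = min(0.6×450×3360, 0.6×300×5360) + 1.0×450×1360 = min(907.2, 964.8) + 612 = 1519.2 kN. φR_n = 0.75 × 1519.2 = 1139.4 kN.
Tension yield (gross): A_g = 178×20 = 3560 mm². φR_n = 0.90 × 300 × 3560 = 961.2 kN.
Governing: min(1273.0, 2162.7, 1139.4, 961.2) = 961.2 kN → gross-section yield.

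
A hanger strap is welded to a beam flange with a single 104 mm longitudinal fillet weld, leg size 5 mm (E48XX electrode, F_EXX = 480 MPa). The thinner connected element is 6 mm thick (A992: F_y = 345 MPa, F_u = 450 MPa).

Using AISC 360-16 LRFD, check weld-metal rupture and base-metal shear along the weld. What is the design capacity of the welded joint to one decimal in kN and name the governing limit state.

Weld metal: throat = 0.707×5 = 3.535 mm, L = 104 mm. φR_n = 0.75 × 0.6 × 480 × 3.535 × 104 = 79.4 kN.
Base metal shear (6 mm plate): yield φR_n = 1.0×0.6×345×6×104 = 129.2 kN; rupture φR_n = 0.75×0.6×450×6×104 = 126.4 kN; take 126.4 kN (rupture).
Governing: min(79.4, 126.4) = 79.4 kN → weld metal.

79.4 kN (weld metal governs)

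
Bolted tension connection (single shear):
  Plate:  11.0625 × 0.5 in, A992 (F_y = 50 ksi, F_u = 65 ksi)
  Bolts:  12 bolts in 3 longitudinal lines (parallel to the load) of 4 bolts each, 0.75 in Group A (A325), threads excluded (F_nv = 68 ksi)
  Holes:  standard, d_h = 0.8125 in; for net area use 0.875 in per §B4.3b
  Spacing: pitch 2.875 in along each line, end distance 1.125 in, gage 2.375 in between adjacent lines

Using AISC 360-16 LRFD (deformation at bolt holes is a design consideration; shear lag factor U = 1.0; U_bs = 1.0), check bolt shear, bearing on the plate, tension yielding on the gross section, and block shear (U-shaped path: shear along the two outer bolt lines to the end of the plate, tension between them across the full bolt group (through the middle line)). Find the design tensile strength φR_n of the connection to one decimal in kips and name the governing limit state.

248.9 kips (gross-section yield governs)

Bolt shear: A_b = π(0.75)²/4 = 0.44179 in². φR_n = 0.75 × 68 × 0.44179 × 12 × 1 = 270.4 kips.
Bearing (0.5 in plate, F_u = 65 ksi): end bolts L_c = 1.125 − 0.8125/2 = 0.71875, R_n = min(1.2×0.71875×0.5×65, 2.4×0.75×0.5×65) = 28.031 kips/bolt; interior L_c = 2.875 − 0.8125 = 2.0625, R_n = 58.5 kips/bolt. φR_n = 0.75 × (3×28.031 + 9×58.5) = 457.9 kips.
Tension yield (gross): A_g = 11.0625×0.5 = 5.5313 in². φR_n = 0.90 × 50 × 5.5313 = 248.9 kips.
Block shear: shear path 2×[1.125+3×2.875] = 2×9.75 in, A_gv = 9.75, A_nv = 2×(9.75 − 3.5×0.875)×0.5 = 6.6875 in²; tension across gage: (4.75 − 2×0.875)×0.5 = 1.5 in². R_n = min(0.6×65×6.6875, 0.6×50×9.75) + 1.0×65×1.5 = min(260.81, 292.5) + 97.5 = 358.31 kips. φR_n = 0.75 × 358.31 = 268.7 kips.
Governing: min(270.4, 457.9, 248.9, 268.7) = 248.9 kips → gross-section yield.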